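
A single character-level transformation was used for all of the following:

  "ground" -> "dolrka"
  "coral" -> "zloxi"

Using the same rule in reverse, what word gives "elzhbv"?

hockey

Compare letters: g→d is +23, r→o is +23, o→l is +23 — a constant shift. Each letter is shifted forward by 23 in the alphabet (a Caesar shift of +23).
Decoding elzhbv: e−23=h, l−23=o, z−23=c, h−23=k, b−23=e, v−23=y.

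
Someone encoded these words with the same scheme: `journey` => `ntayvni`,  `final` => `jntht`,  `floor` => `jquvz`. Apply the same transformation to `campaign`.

In journey: j→n is +4, o→t is +5, u→a is +6, r→y is +7 — the shift increases by 1 each position. Letter i (0-indexed) is shifted by i+4, so successive shifts are 4, 5, 6, ….
Applying it to campaign: c+4=g, a+5=f, m+6=s, p+7=w, a+8=i, i+9=r, g+10=q, n+11=y.

gfswirqy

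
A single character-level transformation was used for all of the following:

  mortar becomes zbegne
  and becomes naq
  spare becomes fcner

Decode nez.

arm

Compare letters: m→z is +13, o→b is +13, r→e is +13 — a constant shift. Every letter moves 13 places later in the alphabet, wrapping around z→a.
Reversing it on nez: n−13=a, e−13=r, z−13=m.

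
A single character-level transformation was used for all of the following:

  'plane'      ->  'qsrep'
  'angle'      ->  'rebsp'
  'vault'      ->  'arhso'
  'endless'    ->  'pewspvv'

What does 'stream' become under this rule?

p(15)→q(16) and l(11)→s(18) fit y≡19x+17 (mod 26); the inverse of 19 mod 26 is 11. Treating letters as 0–25, the rule is x ↦ 19x + 17 (mod 26).
Applying it to stream: s(18)→19·18+17≡21=v; t(19)→19·19+17≡14=o; r(17)→19·17+17≡2=c; e(4)→19·4+17≡15=p; a(0)→19·0+17≡17=r; m(12)→19·12+17≡11=l (all mod 26).

vocprl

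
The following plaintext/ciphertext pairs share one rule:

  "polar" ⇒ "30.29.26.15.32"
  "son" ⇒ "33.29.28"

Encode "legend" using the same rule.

Each letter is replaced by its alphabet position (a=1..z=26) + 14.
For legend: l=12→26, e=5→19, g=7→21, e=5→19, n=14→28, d=4→18.

26.19.21.19.28.18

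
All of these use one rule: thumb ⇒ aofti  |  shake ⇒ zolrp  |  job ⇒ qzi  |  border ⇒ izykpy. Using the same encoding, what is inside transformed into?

The shift depends on letter class: consonant t→a is +7, but vowel u→f is +11. Two shifts are in play — +11 for a/e/i/o/u, +7 for every other letter.
For inside: i(vowel)+11=t, n(cons)+7=u, s(cons)+7=z, i(vowel)+11=t, d(cons)+7=k, e(vowel)+11=p.

tuztkp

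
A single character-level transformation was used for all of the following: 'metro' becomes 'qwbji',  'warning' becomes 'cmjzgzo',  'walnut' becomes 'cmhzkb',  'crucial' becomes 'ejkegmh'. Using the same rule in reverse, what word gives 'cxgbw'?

m(12)→q(16) and e(4)→w(22) fit y≡9x+12 (mod 26); the inverse of 9 mod 26 is 3. Each letter's alphabet position (a=0..z=25) is mapped through 9·x+12 mod 26 — an affine cipher.
Undoing it on cxgbw: c(2)→3·(2−12)≡22=w; x(23)→3·(23−12)≡7=h; g(6)→3·(6−12)≡8=i; b(1)→3·(1−12)≡19=t; w(22)→3·(22−12)≡4=e (all mod 26).

white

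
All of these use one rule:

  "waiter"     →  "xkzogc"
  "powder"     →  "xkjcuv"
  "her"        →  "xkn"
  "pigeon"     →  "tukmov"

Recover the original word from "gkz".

tea

The output letters match the input read backwards, each shifted +6: waiter reversed is retiaw. Read the word backwards and shift each letter +6.
Decoding gkz: shift back: g−6=a, k−6=e, z−6=t → aet; then reverse → tea.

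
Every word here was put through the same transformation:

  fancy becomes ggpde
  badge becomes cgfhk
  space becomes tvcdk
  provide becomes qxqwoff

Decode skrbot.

repair

Shifts by position in fancy: pos 0: f→g (+1), pos 1: a→g (+6), pos 2: n→p (+2), pos 3: c→d (+1), pos 4: y→e (+6) — repeating every 3. It's a Vigenère-style cipher with numeric key [1,6,2]: position i shifts by key[i mod 3].
Reversing it on skrbot: s−1=r, k−6=e, r−2=p, b−1=a, o−6=i, t−2=r.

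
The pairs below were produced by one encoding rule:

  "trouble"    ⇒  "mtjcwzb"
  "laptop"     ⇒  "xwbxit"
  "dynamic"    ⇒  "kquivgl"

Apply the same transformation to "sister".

zmbaqa

The output letters match the input read backwards, each shifted +8: trouble reversed is elbuort. Read the word backwards and shift each letter +8.
For sister: reverse → retsis; then shift: r+8=z, e+8=m, t+8=b, s+8=a, i+8=q, s+8=a.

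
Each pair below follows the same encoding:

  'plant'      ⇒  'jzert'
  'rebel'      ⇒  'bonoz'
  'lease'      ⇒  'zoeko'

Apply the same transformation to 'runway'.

bcruem

p(15)→j(9) and l(11)→z(25) fit y≡9x+4 (mod 26); the inverse of 9 mod 26 is 3. This is an affine cipher: with a=0,…,z=25, each position x becomes (9x+4) mod 26.
Applying it to runway: r(17)→9·17+4≡1=b; u(20)→9·20+4≡2=c; n(13)→9·13+4≡17=r; w(22)→9·22+4≡20=u; a(0)→9·0+4≡4=e; y(24)→9·24+4≡12=m (all mod 26).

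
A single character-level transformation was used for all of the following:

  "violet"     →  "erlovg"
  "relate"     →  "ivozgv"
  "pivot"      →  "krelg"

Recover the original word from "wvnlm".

demon

Each pair mirrors across the alphabet (v↔e, i↔r, o↔l): positions sum to 25. Letters are reflected about the middle of the alphabet (position → 25−position): Atbash.
Undoing it on wvnlm: w↔d, v↔e, n↔m, l↔o, m↔n.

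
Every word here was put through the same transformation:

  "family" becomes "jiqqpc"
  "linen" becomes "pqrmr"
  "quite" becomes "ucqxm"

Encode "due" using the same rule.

hcm

The shift depends on letter class: consonant f→j is +4, but vowel a→i is +8. The rule splits by letter class: vowels +8, consonants +4.
On due: d(cons)+4=h, u(vowel)+8=c, e(vowel)+8=m.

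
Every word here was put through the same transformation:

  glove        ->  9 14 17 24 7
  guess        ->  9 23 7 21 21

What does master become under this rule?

15 3 21 22 7 20

g is letter #7 and maps to 9: an offset of 2. Each letter is replaced by its alphabet position (a=1..z=26) + 2.
For master: m=13→15, a=1→3, s=19→21, t=20→22, e=5→7, r=18→20.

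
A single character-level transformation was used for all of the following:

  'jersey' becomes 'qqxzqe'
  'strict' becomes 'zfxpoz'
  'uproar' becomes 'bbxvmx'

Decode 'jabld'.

cover

Shifts by position in jersey: pos 0: j→q (+7), pos 1: e→q (+12), pos 2: r→x (+6), pos 3: s→z (+7), pos 4: e→q (+12), pos 5: y→e (+6) — repeating every 3. The shifts repeat in a cycle of length 3: positions 0,1,… shift by +7, +12, +6, then the pattern repeats.
Reversing it on jabld: j−7=c, a−12=o, b−6=v, l−7=e, d−12=r.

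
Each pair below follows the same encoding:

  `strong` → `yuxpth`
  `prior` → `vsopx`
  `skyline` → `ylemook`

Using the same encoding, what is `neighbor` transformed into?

The shifts repeat in a cycle of length 2: positions 0,1,… shift by +6, +1, then the pattern repeats.
Applying it to neighbor: n+6=t, e+1=f, i+6=o, g+1=h, h+6=n, b+1=c, o+6=u, r+1=s.

tfohncus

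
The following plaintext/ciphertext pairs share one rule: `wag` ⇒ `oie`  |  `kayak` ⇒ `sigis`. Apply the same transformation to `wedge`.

molme

Read the word backwards and shift each letter +8.
On wedge: reverse → egdew; then shift: e+8=m, g+8=o, d+8=l, e+8=m, w+8=e.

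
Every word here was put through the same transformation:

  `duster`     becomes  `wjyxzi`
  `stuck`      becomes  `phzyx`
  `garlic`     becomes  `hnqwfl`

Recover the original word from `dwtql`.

glory

The output letters match the input read backwards, each shifted +5: duster reversed is retsud. Read the word backwards and shift each letter +5.
Reversing it on dwtql: shift back: d−5=y, w−5=r, t−5=o, q−5=l, l−5=g → yrolg; then reverse → glory.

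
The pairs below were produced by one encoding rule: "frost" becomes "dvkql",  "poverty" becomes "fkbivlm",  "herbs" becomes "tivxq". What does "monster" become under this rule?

ukpqliv

Treating letters as 0–25, the rule is x ↦ 21x + 2 (mod 26).
For monster: m(12)→21·12+2≡20=u; o(14)→21·14+2≡10=k; n(13)→21·13+2≡15=p; s(18)→21·18+2≡16=q; t(19)→21·19+2≡11=l; e(4)→21·4+2≡8=i; r(17)→21·17+2≡21=v (all mod 26).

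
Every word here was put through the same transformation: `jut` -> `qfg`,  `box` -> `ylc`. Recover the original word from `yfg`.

Each pair mirrors across the alphabet (j↔q, u↔f, t↔g): positions sum to 25. Each letter is replaced by its mirror in the alphabet: a↔z, b↔y, c↔x, and so on (the Atbash cipher).
Decoding yfg: y↔b, f↔u, g↔t.

but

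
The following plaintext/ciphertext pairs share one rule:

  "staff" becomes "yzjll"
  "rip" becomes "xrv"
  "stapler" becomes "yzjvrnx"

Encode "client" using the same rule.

irrntz

The shift depends on letter class: consonant s→y is +6, but vowel a→j is +9. The rule splits by letter class: vowels +9, consonants +6.
Applying it to client: c(cons)+6=i, l(cons)+6=r, i(vowel)+9=r, e(vowel)+9=n, n(cons)+6=t, t(cons)+6=z.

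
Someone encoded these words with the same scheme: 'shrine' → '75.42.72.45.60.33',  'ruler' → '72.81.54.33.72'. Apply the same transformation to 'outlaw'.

s(#19)→75 and h(#8)→42: differences scale by 3, so n = 3·pos + 18. With a=1..z=26, the number is 3·pos + 18.
On outlaw: o=15→63, u=21→81, t=20→78, l=12→54, a=1→21, w=23→87.

63.81.78.54.21.87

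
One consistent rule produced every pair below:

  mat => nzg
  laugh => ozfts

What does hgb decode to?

Each pair mirrors across the alphabet (m↔n, a↔z, t↔g): positions sum to 25. Each letter is replaced by its mirror in the alphabet: a↔z, b↔y, c↔x, and so on (the Atbash cipher).
Undoing it on hgb: h↔s, g↔t, b↔y.

sty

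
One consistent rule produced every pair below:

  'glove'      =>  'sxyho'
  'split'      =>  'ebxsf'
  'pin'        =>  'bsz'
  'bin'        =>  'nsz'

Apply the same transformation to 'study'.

The rule splits by letter class: vowels +10, consonants +12.
For study: s(cons)+12=e, t(cons)+12=f, u(vowel)+10=e, d(cons)+12=p, y(cons)+12=k.

efepk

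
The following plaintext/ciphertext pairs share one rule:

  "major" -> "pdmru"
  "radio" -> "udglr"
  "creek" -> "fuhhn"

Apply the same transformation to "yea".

bhd

It's a constant shift of +3 (ROT3).
On yea: y+3=b, e+3=h, a+3=d.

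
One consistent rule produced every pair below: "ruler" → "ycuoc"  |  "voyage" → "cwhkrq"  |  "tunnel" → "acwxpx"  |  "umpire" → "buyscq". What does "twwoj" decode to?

money

The shift increases by 1 at each position, starting from +7: 7, 8, 9, ….
Reversing it on twwoj: t−7=m, w−8=o, w−9=n, o−10=e, j−11=y.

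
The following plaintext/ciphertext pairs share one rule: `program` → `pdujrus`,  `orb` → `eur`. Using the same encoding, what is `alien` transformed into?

qhlod

The output letters match the input read backwards, each shifted +3: program reversed is margorp. The word is reversed, then every letter is shifted forward by 3.
For alien: reverse → neila; then shift: n+3=q, e+3=h, i+3=l, l+3=o, a+3=d.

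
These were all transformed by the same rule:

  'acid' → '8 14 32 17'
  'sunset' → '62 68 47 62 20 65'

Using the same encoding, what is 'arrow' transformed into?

With a=1..z=26, the number is 3·pos + 5.
Applying it to arrow: a=1→8, r=18→59, r=18→59, o=15→50, w=23→74.

8 59 59 50 74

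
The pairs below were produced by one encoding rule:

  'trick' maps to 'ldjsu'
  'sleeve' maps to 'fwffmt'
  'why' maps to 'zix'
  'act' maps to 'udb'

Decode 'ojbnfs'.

remain

The output letters match the input read backwards, each shifted +1: trick reversed is kcirt. The word is reversed, then every letter is shifted forward by 1.
Reversing it on ojbnfs: shift back: o−1=n, j−1=i, b−1=a, n−1=m, f−1=e, s−1=r → niamer; then reverse → remain.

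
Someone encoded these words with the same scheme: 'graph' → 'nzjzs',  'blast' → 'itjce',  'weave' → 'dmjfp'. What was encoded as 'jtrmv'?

click

In graph: g→n is +7, r→z is +8, a→j is +9, p→z is +10 — the shift increases by 1 each position. The shift increases by 1 at each position, starting from +7: 7, 8, 9, ….
Undoing it on jtrmv: j−7=c, t−8=l, r−9=i, m−10=c, v−11=k.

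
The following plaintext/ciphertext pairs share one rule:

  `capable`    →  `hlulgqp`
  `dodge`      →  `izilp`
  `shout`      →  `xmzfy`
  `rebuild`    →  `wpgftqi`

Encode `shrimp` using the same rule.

xmwtru

Two shifts are in play — +11 for a/e/i/o/u, +5 for every other letter.
Applying it to shrimp: s(cons)+5=x, h(cons)+5=m, r(cons)+5=w, i(vowel)+11=t, m(cons)+5=r, p(cons)+5=u.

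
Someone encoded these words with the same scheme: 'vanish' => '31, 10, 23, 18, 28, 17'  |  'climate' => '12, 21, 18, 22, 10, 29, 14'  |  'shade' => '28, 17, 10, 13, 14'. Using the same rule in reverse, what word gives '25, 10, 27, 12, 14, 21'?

v is letter #22 and maps to 31: an offset of 9. Each letter is replaced by its alphabet position (a=1..z=26) + 9.
Decoding 25, 10, 27, 12, 14, 21: 25→(25−9)÷1=16=p, 10→(10−9)÷1=1=a, 27→(27−9)÷1=18=r, 12→(12−9)÷1=3=c, 14→(14−9)÷1=5=e, 21→(21−9)÷1=12=l.

parcel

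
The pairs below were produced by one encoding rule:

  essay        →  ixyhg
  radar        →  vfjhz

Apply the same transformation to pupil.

tzvpt

In essay: e→i is +4, s→x is +5, s→y is +6, a→h is +7 — the shift increases by 1 each position. Letter i (0-indexed) is shifted by i+4, so successive shifts are 4, 5, 6, ….
Applying it to pupil: p+4=t, u+5=z, p+6=v, i+7=p, l+8=t.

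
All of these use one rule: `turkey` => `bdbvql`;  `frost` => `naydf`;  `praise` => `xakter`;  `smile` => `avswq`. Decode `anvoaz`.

In turkey: t→b is +8, u→d is +9, r→b is +10, k→v is +11 — the shift increases by 1 each position. The shift increases by 1 at each position, starting from +8: 8, 9, 10, ….
Undoing it on anvoaz: a−8=s, n−9=e, v−10=l, o−11=d, a−12=o, z−13=m.

seldom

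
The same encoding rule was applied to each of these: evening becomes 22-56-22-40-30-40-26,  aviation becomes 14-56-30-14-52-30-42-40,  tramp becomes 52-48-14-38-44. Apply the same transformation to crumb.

18-48-54-38-16

e(#5)→22 and v(#22)→56: differences scale by 2, so n = 2·pos + 12. The formula is n = 2×(alphabet index, a=1) + 12.
For crumb: c=3→18, r=18→48, u=21→54, m=13→38, b=2→16.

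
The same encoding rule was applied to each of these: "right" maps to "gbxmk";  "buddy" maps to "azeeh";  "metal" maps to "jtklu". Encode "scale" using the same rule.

r(17)→g(6) and i(8)→b(1) fit y≡15x+11 (mod 26); the inverse of 15 mod 26 is 7. Each letter's alphabet position (a=0..z=25) is mapped through 15·x+11 mod 26 — an affine cipher.
On scale: s(18)→15·18+11≡21=v; c(2)→15·2+11≡15=p; a(0)→15·0+11≡11=l; l(11)→15·11+11≡20=u; e(4)→15·4+11≡19=t (all mod 26).

vplut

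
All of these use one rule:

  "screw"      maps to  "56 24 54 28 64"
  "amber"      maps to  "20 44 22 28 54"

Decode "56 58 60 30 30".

s(#19)→56 and c(#3)→24: differences scale by 2, so n = 2·pos + 18. The formula is n = 2×(alphabet index, a=1) + 18.
Undoing it on 56 58 60 30 30: 56→(56−18)÷2=19=s, 58→(58−18)÷2=20=t, 60→(60−18)÷2=21=u, 30→(30−18)÷2=6=f, 30→(30−18)÷2=6=f.

stuff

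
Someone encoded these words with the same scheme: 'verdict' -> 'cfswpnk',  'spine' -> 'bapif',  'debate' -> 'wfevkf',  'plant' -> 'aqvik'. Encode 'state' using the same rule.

bkvkf

v(21)→c(2) and e(4)→f(5) fit y≡9x+21 (mod 26); the inverse of 9 mod 26 is 3. Each letter's alphabet position (a=0..z=25) is mapped through 9·x+21 mod 26 — an affine cipher.
On state: s(18)→9·18+21≡1=b; t(19)→9·19+21≡10=k; a(0)→9·0+21≡21=v; t(19)→9·19+21≡10=k; e(4)→9·4+21≡5=f (all mod 26).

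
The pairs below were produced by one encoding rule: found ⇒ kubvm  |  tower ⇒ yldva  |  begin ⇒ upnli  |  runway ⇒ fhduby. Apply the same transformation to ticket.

alrjpa

The output letters match the input read backwards, each shifted +7: found reversed is dnuof. The word is reversed, then every letter is shifted forward by 7.
For ticket: reverse → tekcit; then shift: t+7=a, e+7=l, k+7=r, c+7=j, i+7=p, t+7=a.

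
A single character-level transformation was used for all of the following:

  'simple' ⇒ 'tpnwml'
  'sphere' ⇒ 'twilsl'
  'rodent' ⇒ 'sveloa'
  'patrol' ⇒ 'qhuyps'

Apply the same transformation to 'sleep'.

Shifts by position in simple: pos 0: s→t (+1), pos 1: i→p (+7), pos 2: m→n (+1), pos 3: p→w (+7) — repeating every 2. The shifts repeat in a cycle of length 2: positions 0,1,… shift by +1, +7, then the pattern repeats.
On sleep: s+1=t, l+7=s, e+1=f, e+7=l, p+1=q.

tsflq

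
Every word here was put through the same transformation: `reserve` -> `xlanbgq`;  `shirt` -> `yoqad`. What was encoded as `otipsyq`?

imagine

Letter i (0-indexed) is shifted by i+6, so successive shifts are 6, 7, 8, ….
Undoing it on otipsyq: o−6=i, t−7=m, i−8=a, p−9=g, s−10=i, y−11=n, q−12=e.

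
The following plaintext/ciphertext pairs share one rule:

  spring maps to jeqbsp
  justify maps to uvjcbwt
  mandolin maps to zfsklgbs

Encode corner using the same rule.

This is an affine cipher: with a=0,…,z=25, each position x becomes (19x+5) mod 26.
On corner: c(2)→19·2+5≡17=r; o(14)→19·14+5≡11=l; r(17)→19·17+5≡16=q; n(13)→19·13+5≡18=s; e(4)→19·4+5≡3=d; r(17)→19·17+5≡16=q (all mod 26).

rlqsdq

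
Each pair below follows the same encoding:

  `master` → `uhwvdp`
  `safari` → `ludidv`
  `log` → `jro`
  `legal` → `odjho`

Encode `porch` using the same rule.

The output letters match the input read backwards, each shifted +3: master reversed is retsam. Two steps: reverse the string, then apply a Caesar shift of +3.
Applying it to porch: reverse → hcrop; then shift: h+3=k, c+3=f, r+3=u, o+3=r, p+3=s.

kfurs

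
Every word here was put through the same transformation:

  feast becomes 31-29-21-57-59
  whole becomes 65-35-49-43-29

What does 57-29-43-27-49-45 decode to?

f(#6)→31 and e(#5)→29: differences scale by 2, so n = 2·pos + 19. With a=1..z=26, the number is 2·pos + 19.
Undoing it on 57-29-43-27-49-45: 57→(57−19)÷2=19=s, 29→(29−19)÷2=5=e, 43→(43−19)÷2=12=l, 27→(27−19)÷2=4=d, 49→(49−19)÷2=15=o, 45→(45−19)÷2=13=m.

seldom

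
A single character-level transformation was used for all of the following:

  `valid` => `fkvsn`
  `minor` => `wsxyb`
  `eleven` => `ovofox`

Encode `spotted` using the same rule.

Compare letters: v→f is +10, a→k is +10, l→v is +10 — a constant shift. This is a Caesar cipher with shift 10.
Applying it to spotted: s+10=c, p+10=z, o+10=y, t+10=d, t+10=d, e+10=o, d+10=n.

czyddon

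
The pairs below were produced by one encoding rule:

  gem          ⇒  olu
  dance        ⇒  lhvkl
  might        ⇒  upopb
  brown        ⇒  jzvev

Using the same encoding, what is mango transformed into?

uhvov

Vowels shift forward by 7 and consonants shift forward by 8.
On mango: m(cons)+8=u, a(vowel)+7=h, n(cons)+8=v, g(cons)+8=o, o(vowel)+7=v.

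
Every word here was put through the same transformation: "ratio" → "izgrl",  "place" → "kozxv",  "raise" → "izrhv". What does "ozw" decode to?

Each pair mirrors across the alphabet (r↔i, a↔z, t↔g): positions sum to 25. This is the alphabet-reversal cipher (Atbash): a becomes z, b becomes y, etc.
Decoding ozw: o↔l, z↔a, w↔d.

lad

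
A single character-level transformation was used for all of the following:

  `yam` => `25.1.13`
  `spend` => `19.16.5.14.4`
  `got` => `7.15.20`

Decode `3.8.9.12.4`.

y is letter #25 and maps to 25: an offset of 0. Each letter is replaced by its alphabet position (a=1, b=2, …, z=26).
Undoing it on 3.8.9.12.4: 3=c, 8=h, 9=i, 12=l, 4=d.

child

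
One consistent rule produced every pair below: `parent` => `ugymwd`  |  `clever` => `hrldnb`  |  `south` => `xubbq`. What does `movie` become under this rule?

In parent: p→u is +5, a→g is +6, r→y is +7, e→m is +8 — the shift increases by 1 each position. Each letter shifts forward by (position + 5), i.e. 5, 6, 7, … — the shift grows by one for each successive letter.
For movie: m+5=r, o+6=u, v+7=c, i+8=q, e+9=n.

rucqn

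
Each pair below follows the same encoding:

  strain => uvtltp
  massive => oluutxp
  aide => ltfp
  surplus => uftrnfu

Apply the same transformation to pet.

The shift depends on letter class: consonant s→u is +2, but vowel a→l is +11. The rule splits by letter class: vowels +11, consonants +2.
On pet: p(cons)+2=r, e(vowel)+11=p, t(cons)+2=v.

rpv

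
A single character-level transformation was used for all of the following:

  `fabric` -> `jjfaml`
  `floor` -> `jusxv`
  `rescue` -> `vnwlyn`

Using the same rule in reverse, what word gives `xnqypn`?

temple

Shifts by position in fabric: pos 0: f→j (+4), pos 1: a→j (+9), pos 2: b→f (+4), pos 3: r→a (+9) — repeating every 2. The shifts repeat in a cycle of length 2: positions 0,1,… shift by +4, +9, then the pattern repeats.
Undoing it on xnqypn: x−4=t, n−9=e, q−4=m, y−9=p, p−4=l, n−9=e.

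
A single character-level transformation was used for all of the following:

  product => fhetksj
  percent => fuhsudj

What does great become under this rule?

whuqj

It's a constant shift of +16 (ROT16).
Applying it to great: g+16=w, r+16=h, e+16=u, a+16=q, t+16=j.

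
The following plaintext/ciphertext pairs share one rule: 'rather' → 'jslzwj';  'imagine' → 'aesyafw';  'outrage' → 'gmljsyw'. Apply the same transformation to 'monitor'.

egfalgj

Compare letters: r→j is +18, a→s is +18, t→l is +18 — a constant shift. Each letter is shifted forward by 18 in the alphabet (a Caesar shift of +18).
On monitor: m+18=e, o+18=g, n+18=f, i+18=a, t+18=l, o+18=g, r+18=j.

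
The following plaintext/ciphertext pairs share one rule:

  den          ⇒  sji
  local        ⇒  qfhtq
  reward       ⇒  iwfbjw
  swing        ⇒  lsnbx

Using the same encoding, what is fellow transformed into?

The output letters match the input read backwards, each shifted +5: den reversed is ned. The word is reversed, then every letter is shifted forward by 5.
For fellow: reverse → wollef; then shift: w+5=b, o+5=t, l+5=q, l+5=q, e+5=j, f+5=k.

btqqjk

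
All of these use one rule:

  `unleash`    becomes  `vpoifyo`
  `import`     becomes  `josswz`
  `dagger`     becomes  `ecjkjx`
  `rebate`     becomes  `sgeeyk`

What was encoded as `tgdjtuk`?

The shift increases by 1 at each position, starting from +1: 1, 2, 3, ….
Undoing it on tgdjtuk: t−1=s, g−2=e, d−3=a, j−4=f, t−5=o, u−6=o, k−7=d.

seafood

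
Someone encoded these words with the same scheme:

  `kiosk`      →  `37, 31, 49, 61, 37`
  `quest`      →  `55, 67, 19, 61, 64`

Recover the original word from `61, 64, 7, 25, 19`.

stage

The formula is n = 3×(alphabet index, a=1) + 4.
Decoding 61, 64, 7, 25, 19: 61→(61−4)÷3=19=s, 64→(64−4)÷3=20=t, 7→(7−4)÷3=1=a, 25→(25−4)÷3=7=g, 19→(19−4)÷3=5=e.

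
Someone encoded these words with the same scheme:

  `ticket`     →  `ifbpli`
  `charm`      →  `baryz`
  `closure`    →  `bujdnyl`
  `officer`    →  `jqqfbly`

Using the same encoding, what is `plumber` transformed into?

ounzwly

t(19)→i(8) and i(8)→f(5) fit y≡5x+17 (mod 26); the inverse of 5 mod 26 is 21. This is an affine cipher: with a=0,…,z=25, each position x becomes (5x+17) mod 26.
Applying it to plumber: p(15)→5·15+17≡14=o; l(11)→5·11+17≡20=u; u(20)→5·20+17≡13=n; m(12)→5·12+17≡25=z; b(1)→5·1+17≡22=w; e(4)→5·4+17≡11=l; r(17)→5·17+17≡24=y (all mod 26).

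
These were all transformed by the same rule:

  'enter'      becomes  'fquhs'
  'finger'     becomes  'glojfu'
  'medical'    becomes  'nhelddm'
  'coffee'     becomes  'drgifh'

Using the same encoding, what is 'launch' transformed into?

It's a Vigenère-style cipher with numeric key [1,3]: position i shifts by key[i mod 2].
Applying it to launch: l+1=m, a+3=d, u+1=v, n+3=q, c+1=d, h+3=k.

mdvqdk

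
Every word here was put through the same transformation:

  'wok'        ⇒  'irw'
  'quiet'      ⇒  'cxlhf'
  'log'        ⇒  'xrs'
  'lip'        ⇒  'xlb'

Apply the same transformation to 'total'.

The shift depends on letter class: consonant w→i is +12, but vowel o→r is +3. The rule splits by letter class: vowels +3, consonants +12.
On total: t(cons)+12=f, o(vowel)+3=r, t(cons)+12=f, a(vowel)+3=d, l(cons)+12=x.

frfdx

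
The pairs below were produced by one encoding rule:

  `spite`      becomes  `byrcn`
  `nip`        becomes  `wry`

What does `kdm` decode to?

Compare letters: s→b is +9, p→y is +9, i→r is +9 — a constant shift. It's a constant shift of +9 (ROT9).
Reversing it on kdm: k−9=b, d−9=u, m−9=d.

bud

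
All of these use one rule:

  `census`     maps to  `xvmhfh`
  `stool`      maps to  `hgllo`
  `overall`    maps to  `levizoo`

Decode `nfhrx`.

Each letter is replaced by its mirror in the alphabet: a↔z, b↔y, c↔x, and so on (the Atbash cipher).
Reversing it on nfhrx: n↔m, f↔u, h↔s, r↔i, x↔c.

music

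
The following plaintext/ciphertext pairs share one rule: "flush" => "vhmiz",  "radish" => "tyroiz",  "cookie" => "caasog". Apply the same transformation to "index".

olrgf

Treating letters as 0–25, the rule is x ↦ 15x + 24 (mod 26).
Applying it to index: i(8)→15·8+24≡14=o; n(13)→15·13+24≡11=l; d(3)→15·3+24≡17=r; e(4)→15·4+24≡6=g; x(23)→15·23+24≡5=f (all mod 26).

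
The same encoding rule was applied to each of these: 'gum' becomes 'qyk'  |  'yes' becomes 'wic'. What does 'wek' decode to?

The output letters match the input read backwards, each shifted +4: gum reversed is mug. Read the word backwards and shift each letter +4.
Reversing it on wek: shift back: w−4=s, e−4=a, k−4=g → sag; then reverse → gas.

gas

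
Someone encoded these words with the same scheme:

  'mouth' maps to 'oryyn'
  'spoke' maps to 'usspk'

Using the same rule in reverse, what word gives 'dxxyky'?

butter

In mouth: m→o is +2, o→r is +3, u→y is +4, t→y is +5 — the shift increases by 1 each position. The shift increases by 1 at each position, starting from +2: 2, 3, 4, ….
Reversing it on dxxyky: d−2=b, x−3=u, x−4=t, y−5=t, k−6=e, y−7=r.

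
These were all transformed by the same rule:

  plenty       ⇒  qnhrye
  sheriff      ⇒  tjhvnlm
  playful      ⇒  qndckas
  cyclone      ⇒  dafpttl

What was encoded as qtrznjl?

provide

Letter i (0-indexed) is shifted by i+1, so successive shifts are 1, 2, 3, ….
Reversing it on qtrznjl: q−1=p, t−2=r, r−3=o, z−4=v, n−5=i, j−6=d, l−7=e.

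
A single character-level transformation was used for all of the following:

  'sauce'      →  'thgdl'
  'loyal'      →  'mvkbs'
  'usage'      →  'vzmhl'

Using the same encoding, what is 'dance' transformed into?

Shifts by position in sauce: pos 0: s→t (+1), pos 1: a→h (+7), pos 2: u→g (+12), pos 3: c→d (+1), pos 4: e→l (+7) — repeating every 3. A repeating key of period 3 is used — shifts +1, +7, +12 over and over.
For dance: d+1=e, a+7=h, n+12=z, c+1=d, e+7=l.

ehzdl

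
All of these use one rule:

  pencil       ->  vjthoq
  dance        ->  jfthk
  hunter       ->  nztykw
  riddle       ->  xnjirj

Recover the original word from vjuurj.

people

Shifts by position in pencil: pos 0: p→v (+6), pos 1: e→j (+5), pos 2: n→t (+6), pos 3: c→h (+5) — repeating every 2. A repeating key of period 2 is used — shifts +6, +5 over and over.
Reversing it on vjuurj: v−6=p, j−5=e, u−6=o, u−5=p, r−6=l, j−5=e.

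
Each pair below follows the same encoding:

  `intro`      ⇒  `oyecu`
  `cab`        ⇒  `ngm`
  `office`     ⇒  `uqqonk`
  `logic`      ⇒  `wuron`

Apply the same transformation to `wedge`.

hkork

The rule splits by letter class: vowels +6, consonants +11.
On wedge: w(cons)+11=h, e(vowel)+6=k, d(cons)+11=o, g(cons)+11=r, e(vowel)+6=k.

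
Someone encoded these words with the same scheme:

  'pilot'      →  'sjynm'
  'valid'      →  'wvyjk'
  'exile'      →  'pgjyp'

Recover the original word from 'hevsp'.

p(15)→s(18) and i(8)→j(9) fit y≡5x+21 (mod 26); the inverse of 5 mod 26 is 21. Treating letters as 0–25, the rule is x ↦ 5x + 21 (mod 26).
Reversing it on hevsp: h(7)→21·(7−21)≡18=s; e(4)→21·(4−21)≡7=h; v(21)→21·(21−21)≡0=a; s(18)→21·(18−21)≡15=p; p(15)→21·(15−21)≡4=e (all mod 26).

shape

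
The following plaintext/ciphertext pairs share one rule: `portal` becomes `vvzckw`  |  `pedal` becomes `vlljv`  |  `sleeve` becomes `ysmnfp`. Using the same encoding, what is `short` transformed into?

yowad

In portal: p→v is +6, o→v is +7, r→z is +8, t→c is +9 — the shift increases by 1 each position. The shift increases by 1 at each position, starting from +6: 6, 7, 8, ….
On short: s+6=y, h+7=o, o+8=w, r+9=a, t+10=d.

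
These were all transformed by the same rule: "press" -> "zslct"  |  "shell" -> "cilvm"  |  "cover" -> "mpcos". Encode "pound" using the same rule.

Shifts by position in press: pos 0: p→z (+10), pos 1: r→s (+1), pos 2: e→l (+7), pos 3: s→c (+10), pos 4: s→t (+1) — repeating every 3. The shifts repeat in a cycle of length 3: positions 0,1,… shift by +10, +1, +7, then the pattern repeats.
Applying it to pound: p+10=z, o+1=p, u+7=b, n+10=x, d+1=e.

zpbxe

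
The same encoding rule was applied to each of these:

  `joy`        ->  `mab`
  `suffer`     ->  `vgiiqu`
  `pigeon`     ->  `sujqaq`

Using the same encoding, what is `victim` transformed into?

yufwup

The shift depends on letter class: consonant j→m is +3, but vowel o→a is +12. Vowels shift forward by 12 and consonants shift forward by 3.
On victim: v(cons)+3=y, i(vowel)+12=u, c(cons)+3=f, t(cons)+3=w, i(vowel)+12=u, m(cons)+3=p.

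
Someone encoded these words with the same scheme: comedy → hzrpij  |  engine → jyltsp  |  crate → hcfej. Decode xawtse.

sprint

Shifts by position in comedy: pos 0: c→h (+5), pos 1: o→z (+11), pos 2: m→r (+5), pos 3: e→p (+11) — repeating every 2. It's a Vigenère-style cipher with numeric key [5,11]: position i shifts by key[i mod 2].
Undoing it on xawtse: x−5=s, a−11=p, w−5=r, t−11=i, s−5=n, e−11=t.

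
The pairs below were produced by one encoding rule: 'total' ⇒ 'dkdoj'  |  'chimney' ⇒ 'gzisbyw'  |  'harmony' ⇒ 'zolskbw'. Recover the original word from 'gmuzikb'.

cushion

Treating letters as 0–25, the rule is x ↦ 9x + 14 (mod 26).
Decoding gmuzikb: g(6)→3·(6−14)≡2=c; m(12)→3·(12−14)≡20=u; u(20)→3·(20−14)≡18=s; z(25)→3·(25−14)≡7=h; i(8)→3·(8−14)≡8=i; k(10)→3·(10−14)≡14=o; b(1)→3·(1−14)≡13=n (all mod 26).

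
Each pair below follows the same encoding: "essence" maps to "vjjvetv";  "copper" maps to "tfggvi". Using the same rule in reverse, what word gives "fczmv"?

Compare letters: e→v is +17, s→j is +17, s→j is +17 — a constant shift. This is a Caesar cipher with shift 17.
Undoing it on fczmv: f−17=o, c−17=l, z−17=i, m−17=v, v−17=e.

olive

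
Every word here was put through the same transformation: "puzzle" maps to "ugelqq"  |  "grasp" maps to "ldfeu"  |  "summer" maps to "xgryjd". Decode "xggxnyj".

A repeating key of period 2 is used — shifts +5, +12 over and over.
Reversing it on xggxnyj: x−5=s, g−12=u, g−5=b, x−12=l, n−5=i, y−12=m, j−5=e.

sublime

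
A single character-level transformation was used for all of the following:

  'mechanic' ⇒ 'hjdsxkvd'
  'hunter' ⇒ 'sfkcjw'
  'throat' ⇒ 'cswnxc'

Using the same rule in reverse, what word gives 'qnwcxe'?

m(12)→h(7) and e(4)→j(9) fit y≡3x+23 (mod 26); the inverse of 3 mod 26 is 9. This is an affine cipher: with a=0,…,z=25, each position x becomes (3x+23) mod 26.
Decoding qnwcxe: q(16)→9·(16−23)≡15=p; n(13)→9·(13−23)≡14=o; w(22)→9·(22−23)≡17=r; c(2)→9·(2−23)≡19=t; x(23)→9·(23−23)≡0=a; e(4)→9·(4−23)≡11=l (all mod 26).

portal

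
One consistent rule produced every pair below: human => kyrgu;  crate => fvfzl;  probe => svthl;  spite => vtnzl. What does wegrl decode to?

In human: h→k is +3, u→y is +4, m→r is +5, a→g is +6 — the shift increases by 1 each position. Letter i (0-indexed) is shifted by i+3, so successive shifts are 3, 4, 5, ….
Decoding wegrl: w−3=t, e−4=a, g−5=b, r−6=l, l−7=e.

table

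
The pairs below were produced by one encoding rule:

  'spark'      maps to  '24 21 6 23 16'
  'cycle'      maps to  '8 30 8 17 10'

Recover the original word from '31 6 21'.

zap

s is letter #19 and maps to 24: an offset of 5. Letters become their 1-based position plus 5 (so a→6, b→7, …).
Decoding 31 6 21: 31→(31−5)÷1=26=z, 6→(6−5)÷1=1=a, 21→(21−5)÷1=16=p.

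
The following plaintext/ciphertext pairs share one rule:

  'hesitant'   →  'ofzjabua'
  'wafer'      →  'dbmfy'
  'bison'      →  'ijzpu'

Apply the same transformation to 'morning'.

tpyujun

The shift depends on letter class: consonant h→o is +7, but vowel e→f is +1. Vowels shift forward by 1 and consonants shift forward by 7.
Applying it to morning: m(cons)+7=t, o(vowel)+1=p, r(cons)+7=y, n(cons)+7=u, i(vowel)+1=j, n(cons)+7=u, g(cons)+7=n.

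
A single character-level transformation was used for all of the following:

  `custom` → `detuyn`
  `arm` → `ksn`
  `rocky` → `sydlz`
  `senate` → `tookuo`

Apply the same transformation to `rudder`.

The shift depends on letter class: consonant c→d is +1, but vowel u→e is +10. Vowels shift forward by 10 and consonants shift forward by 1.
Applying it to rudder: r(cons)+1=s, u(vowel)+10=e, d(cons)+1=e, d(cons)+1=e, e(vowel)+10=o, r(cons)+1=s.

seeeos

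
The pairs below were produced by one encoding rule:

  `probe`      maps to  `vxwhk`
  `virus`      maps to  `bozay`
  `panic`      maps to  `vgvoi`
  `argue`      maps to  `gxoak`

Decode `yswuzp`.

Shifts by position in probe: pos 0: p→v (+6), pos 1: r→x (+6), pos 2: o→w (+8), pos 3: b→h (+6), pos 4: e→k (+6) — repeating every 3. It's a Vigenère-style cipher with numeric key [6,6,8]: position i shifts by key[i mod 3].
Reversing it on yswuzp: y−6=s, s−6=m, w−8=o, u−6=o, z−6=t, p−8=h.

smooth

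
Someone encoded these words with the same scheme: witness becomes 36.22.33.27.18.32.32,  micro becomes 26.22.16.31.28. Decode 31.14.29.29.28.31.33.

w is letter #23 and maps to 36: an offset of 13. The number is (letter's place in the alphabet, a=1) + 13.
Decoding 31.14.29.29.28.31.33: 31→(31−13)÷1=18=r, 14→(14−13)÷1=1=a, 29→(29−13)÷1=16=p, 29→(29−13)÷1=16=p, 28→(28−13)÷1=15=o, 31→(31−13)÷1=18=r, 33→(33−13)÷1=20=t.

rapport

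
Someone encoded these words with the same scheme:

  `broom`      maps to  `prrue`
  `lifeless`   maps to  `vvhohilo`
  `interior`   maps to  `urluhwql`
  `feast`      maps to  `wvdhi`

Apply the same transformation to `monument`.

wqhpxqrp

The output letters match the input read backwards, each shifted +3: broom reversed is moorb. The word is reversed, then every letter is shifted forward by 3.
On monument: reverse → tnemunom; then shift: t+3=w, n+3=q, e+3=h, m+3=p, u+3=x, n+3=q, o+3=r, m+3=p.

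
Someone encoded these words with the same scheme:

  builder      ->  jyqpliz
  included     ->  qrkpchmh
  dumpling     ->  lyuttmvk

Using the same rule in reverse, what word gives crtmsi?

unlike

Shifts by position in builder: pos 0: b→j (+8), pos 1: u→y (+4), pos 2: i→q (+8), pos 3: l→p (+4) — repeating every 2. The shifts repeat in a cycle of length 2: positions 0,1,… shift by +8, +4, then the pattern repeats.
Decoding crtmsi: c−8=u, r−4=n, t−8=l, m−4=i, s−8=k, i−4=e.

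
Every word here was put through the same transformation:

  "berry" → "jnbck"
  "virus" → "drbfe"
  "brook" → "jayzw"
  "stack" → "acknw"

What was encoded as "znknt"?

In berry: b→j is +8, e→n is +9, r→b is +10, r→c is +11 — the shift increases by 1 each position. The shift increases by 1 at each position, starting from +8: 8, 9, 10, ….
Reversing it on znknt: z−8=r, n−9=e, k−10=a, n−11=c, t−12=h.

reach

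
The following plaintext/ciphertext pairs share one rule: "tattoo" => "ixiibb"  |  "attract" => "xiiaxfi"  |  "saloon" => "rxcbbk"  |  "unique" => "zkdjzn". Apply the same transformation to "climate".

t(19)→i(8) and a(0)→x(23) fit y≡17x+23 (mod 26); the inverse of 17 mod 26 is 23. This is an affine cipher: with a=0,…,z=25, each position x becomes (17x+23) mod 26.
Applying it to climate: c(2)→17·2+23≡5=f; l(11)→17·11+23≡2=c; i(8)→17·8+23≡3=d; m(12)→17·12+23≡19=t; a(0)→17·0+23≡23=x; t(19)→17·19+23≡8=i; e(4)→17·4+23≡13=n (all mod 26).

fcdtxin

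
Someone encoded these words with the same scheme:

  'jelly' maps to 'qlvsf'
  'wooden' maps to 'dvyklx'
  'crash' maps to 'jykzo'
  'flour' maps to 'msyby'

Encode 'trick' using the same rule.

Shifts by position in jelly: pos 0: j→q (+7), pos 1: e→l (+7), pos 2: l→v (+10), pos 3: l→s (+7), pos 4: y→f (+7) — repeating every 3. A repeating key of period 3 is used — shifts +7, +7, +10 over and over.
For trick: t+7=a, r+7=y, i+10=s, c+7=j, k+7=r.

aysjr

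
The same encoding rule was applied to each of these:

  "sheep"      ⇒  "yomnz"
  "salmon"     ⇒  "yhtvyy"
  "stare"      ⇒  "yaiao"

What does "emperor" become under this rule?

ktxnbzd

In sheep: s→y is +6, h→o is +7, e→m is +8, e→n is +9 — the shift increases by 1 each position. Each letter shifts forward by (position + 6), i.e. 6, 7, 8, … — the shift grows by one for each successive letter.
On emperor: e+6=k, m+7=t, p+8=x, e+9=n, r+10=b, o+11=z, r+12=d.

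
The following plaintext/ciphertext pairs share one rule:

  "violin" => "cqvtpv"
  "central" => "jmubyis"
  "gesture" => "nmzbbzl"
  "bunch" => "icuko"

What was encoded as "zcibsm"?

A repeating key of period 2 is used — shifts +7, +8 over and over.
Reversing it on zcibsm: z−7=s, c−8=u, i−7=b, b−8=t, s−7=l, m−8=e.

subtle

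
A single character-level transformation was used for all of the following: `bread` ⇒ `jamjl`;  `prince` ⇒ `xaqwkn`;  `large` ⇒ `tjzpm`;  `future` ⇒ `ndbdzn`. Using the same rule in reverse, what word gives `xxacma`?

poster

Shifts by position in bread: pos 0: b→j (+8), pos 1: r→a (+9), pos 2: e→m (+8), pos 3: a→j (+9) — repeating every 2. It's a Vigenère-style cipher with numeric key [8,9]: position i shifts by key[i mod 2].
Decoding xxacma: x−8=p, x−9=o, a−8=s, c−9=t, m−8=e, a−9=r.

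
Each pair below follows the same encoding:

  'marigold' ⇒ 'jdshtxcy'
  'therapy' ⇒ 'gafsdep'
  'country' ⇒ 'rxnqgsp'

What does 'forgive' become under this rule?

mxsthuf

m(12)→j(9) and a(0)→d(3) fit y≡7x+3 (mod 26); the inverse of 7 mod 26 is 15. This is an affine cipher: with a=0,…,z=25, each position x becomes (7x+3) mod 26.
Applying it to forgive: f(5)→7·5+3≡12=m; o(14)→7·14+3≡23=x; r(17)→7·17+3≡18=s; g(6)→7·6+3≡19=t; i(8)→7·8+3≡7=h; v(21)→7·21+3≡20=u; e(4)→7·4+3≡5=f (all mod 26).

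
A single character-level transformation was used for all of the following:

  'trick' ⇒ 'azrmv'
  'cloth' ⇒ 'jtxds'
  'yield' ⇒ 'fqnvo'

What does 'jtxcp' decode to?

close

Letter i (0-indexed) is shifted by i+7, so successive shifts are 7, 8, 9, ….
Reversing it on jtxcp: j−7=c, t−8=l, x−9=o, c−10=s, p−11=e.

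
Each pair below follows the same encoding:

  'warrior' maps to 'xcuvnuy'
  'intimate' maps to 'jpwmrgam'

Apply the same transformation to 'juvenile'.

In warrior: w→x is +1, a→c is +2, r→u is +3, r→v is +4 — the shift increases by 1 each position. Each letter shifts forward by (position + 1), i.e. 1, 2, 3, … — the shift grows by one for each successive letter.
Applying it to juvenile: j+1=k, u+2=w, v+3=y, e+4=i, n+5=s, i+6=o, l+7=s, e+8=m.

kwyisosm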